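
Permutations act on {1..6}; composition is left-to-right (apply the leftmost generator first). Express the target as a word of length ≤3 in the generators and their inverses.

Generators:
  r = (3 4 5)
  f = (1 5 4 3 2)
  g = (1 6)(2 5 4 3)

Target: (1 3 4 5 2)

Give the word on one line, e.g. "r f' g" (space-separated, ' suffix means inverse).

f g' g'

  after f: (1 5 4 3 2)
  after g': (1 2 6)
  after g': (1 3 4 5 2)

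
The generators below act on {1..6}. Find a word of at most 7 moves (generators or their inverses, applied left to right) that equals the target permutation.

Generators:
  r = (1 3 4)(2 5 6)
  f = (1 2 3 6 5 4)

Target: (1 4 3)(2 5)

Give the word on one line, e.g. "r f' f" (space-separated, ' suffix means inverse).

r f r f' f'

  after r: (1 3 4)(2 5 6)
  after f: (1 6 3)(2 4)
  after r: (1 2)(4 5 6)
  after f': (2 4 6 5 3)
  after f': (1 4 3)(2 5)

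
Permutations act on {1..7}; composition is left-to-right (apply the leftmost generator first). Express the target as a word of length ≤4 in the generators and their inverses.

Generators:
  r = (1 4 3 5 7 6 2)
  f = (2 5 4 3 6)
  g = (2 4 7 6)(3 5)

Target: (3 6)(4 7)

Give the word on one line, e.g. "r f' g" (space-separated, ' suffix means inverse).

g f' f'

  after g: (2 4 7 6)(3 5)
  after f': (2 5 4 7 3)
  after f': (3 6)(4 7)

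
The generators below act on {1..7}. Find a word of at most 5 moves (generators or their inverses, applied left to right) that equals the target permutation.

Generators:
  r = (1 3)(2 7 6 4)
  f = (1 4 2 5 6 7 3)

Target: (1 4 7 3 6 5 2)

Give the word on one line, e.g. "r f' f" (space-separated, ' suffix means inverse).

r' f' f' r

  after r': (1 3)(2 4 6 7)
  after f': (1 7 4 5 2)
  after f': (1 6 5 4 2 3 7)
  after r: (1 4 7 3 6 5 2)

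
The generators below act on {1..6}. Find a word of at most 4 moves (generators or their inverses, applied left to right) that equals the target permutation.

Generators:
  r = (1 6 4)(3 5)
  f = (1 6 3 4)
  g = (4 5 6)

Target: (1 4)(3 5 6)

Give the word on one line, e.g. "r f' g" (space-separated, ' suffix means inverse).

g' r'

  after g': (4 6 5)
  after r': (1 4)(3 5 6)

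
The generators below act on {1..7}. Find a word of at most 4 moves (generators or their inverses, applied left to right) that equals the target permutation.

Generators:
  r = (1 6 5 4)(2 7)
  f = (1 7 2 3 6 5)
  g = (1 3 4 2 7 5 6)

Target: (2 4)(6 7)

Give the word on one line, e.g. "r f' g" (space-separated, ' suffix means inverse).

  after f': (1 5 6 3 2 7)
  after r': (1 6 3 7 4 5)
  after g': (1 5 6)(2 4 7 3)
  after f: (2 4)(6 7)

f' r' g' f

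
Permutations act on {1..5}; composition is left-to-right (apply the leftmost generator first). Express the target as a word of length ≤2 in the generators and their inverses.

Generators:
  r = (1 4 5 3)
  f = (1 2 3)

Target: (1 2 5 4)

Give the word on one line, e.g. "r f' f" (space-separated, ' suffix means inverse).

  after f: (1 2 3)
  after r': (1 2 5 4)

f r'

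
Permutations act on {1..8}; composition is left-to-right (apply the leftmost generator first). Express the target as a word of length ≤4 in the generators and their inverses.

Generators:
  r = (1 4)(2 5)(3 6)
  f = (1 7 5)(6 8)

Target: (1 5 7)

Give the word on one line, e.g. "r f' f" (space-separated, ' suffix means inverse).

f f

  after f: (1 7 5)(6 8)
  after f: (1 5 7)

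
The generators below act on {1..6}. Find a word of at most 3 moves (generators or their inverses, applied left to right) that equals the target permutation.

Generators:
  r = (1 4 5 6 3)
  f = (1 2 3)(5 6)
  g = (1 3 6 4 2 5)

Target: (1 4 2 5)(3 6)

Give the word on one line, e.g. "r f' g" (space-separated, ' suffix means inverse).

  after f: (1 2 3)(5 6)
  after r: (1 2)(3 4 5)
  after g': (1 4 2 5)(3 6)

f r g'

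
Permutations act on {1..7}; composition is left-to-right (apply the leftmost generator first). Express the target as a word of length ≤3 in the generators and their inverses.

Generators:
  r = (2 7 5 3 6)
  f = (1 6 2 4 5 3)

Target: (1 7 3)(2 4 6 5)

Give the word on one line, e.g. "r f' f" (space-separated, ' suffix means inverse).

f r r

  after f: (1 6 2 4 5 3)
  after r: (1 2 4 3)(5 6 7)
  after r: (1 7 3)(2 4 6 5)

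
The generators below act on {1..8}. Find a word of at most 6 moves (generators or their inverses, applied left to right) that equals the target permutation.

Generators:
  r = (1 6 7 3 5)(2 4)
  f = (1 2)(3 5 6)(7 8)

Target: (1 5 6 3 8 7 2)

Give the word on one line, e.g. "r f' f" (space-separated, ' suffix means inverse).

r f f r' f

  after r: (1 6 7 3 5)(2 4)
  after f: (1 3 6 8 7 5 2 4)
  after f: (1 5)(2 4)(6 7)
  after r': (1 3 7)
  after f: (1 5 6 3 8 7 2)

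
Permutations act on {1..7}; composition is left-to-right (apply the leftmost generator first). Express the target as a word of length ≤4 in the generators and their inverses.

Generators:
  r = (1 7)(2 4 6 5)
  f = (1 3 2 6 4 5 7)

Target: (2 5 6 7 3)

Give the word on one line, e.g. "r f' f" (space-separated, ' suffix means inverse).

  after r: (1 7)(2 4 6 5)
  after f: (2 5 6 7 3)

r f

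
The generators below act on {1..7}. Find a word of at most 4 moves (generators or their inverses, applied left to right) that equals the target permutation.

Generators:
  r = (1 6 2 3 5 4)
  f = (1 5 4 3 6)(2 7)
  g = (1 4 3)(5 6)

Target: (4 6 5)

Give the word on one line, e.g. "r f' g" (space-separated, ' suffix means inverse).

f g' g' f'

  after f: (1 5 4 3 6)(2 7)
  after g': (1 6 3 5)(2 7)
  after g': (1 5 3 6 4)(2 7)
  after f': (4 6 5)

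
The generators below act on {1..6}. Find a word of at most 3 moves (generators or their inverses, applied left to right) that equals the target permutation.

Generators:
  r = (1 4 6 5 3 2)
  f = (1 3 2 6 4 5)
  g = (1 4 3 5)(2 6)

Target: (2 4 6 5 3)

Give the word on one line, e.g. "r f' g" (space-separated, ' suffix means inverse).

  after g': (1 5 3 4)(2 6)
  after r: (1 3 6)(2 5)
  after f': (2 4 6 5 3)

g' r f'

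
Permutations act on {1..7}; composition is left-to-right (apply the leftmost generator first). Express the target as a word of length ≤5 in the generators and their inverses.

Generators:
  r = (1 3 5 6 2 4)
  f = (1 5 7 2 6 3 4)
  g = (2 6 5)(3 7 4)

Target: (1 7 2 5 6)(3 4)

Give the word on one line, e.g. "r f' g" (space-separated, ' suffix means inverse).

r' g f' g f

  after r': (1 4 2 6 5 3)
  after g: (1 3)(2 5 7 4 6)
  after f': (1 6 7 3 4 2)
  after g: (1 5 2)(4 6)
  after f: (1 7 2 5 6)(3 4)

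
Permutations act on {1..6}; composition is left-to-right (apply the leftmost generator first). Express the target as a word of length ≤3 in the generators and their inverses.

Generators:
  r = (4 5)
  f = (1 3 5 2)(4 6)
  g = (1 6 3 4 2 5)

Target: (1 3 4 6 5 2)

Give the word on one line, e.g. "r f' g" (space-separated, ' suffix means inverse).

  after f: (1 3 5 2)(4 6)
  after r': (1 3 4 6 5 2)

f r'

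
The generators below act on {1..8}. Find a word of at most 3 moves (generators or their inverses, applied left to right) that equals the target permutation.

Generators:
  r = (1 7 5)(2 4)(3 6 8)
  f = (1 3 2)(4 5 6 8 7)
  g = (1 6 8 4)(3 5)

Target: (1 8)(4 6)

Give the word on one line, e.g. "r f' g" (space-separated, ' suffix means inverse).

  after g': (1 4 8 6)(3 5)
  after g': (1 8)(4 6)

g' g'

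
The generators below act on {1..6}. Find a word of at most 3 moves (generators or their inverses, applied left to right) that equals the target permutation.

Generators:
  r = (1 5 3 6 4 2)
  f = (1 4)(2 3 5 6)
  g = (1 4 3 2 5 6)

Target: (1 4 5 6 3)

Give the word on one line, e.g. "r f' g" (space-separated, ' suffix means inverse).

g f' g

  after g: (1 4 3 2 5 6)
  after f': (2 3 6 4)
  after g: (1 4 5 6 3)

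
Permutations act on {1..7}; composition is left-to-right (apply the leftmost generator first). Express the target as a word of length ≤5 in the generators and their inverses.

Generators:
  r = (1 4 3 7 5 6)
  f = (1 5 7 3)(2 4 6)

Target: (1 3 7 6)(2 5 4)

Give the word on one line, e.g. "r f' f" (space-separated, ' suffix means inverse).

f f r'

  after f: (1 5 7 3)(2 4 6)
  after f: (1 7)(2 6 4)(3 5)
  after r': (1 3 7 6)(2 5 4)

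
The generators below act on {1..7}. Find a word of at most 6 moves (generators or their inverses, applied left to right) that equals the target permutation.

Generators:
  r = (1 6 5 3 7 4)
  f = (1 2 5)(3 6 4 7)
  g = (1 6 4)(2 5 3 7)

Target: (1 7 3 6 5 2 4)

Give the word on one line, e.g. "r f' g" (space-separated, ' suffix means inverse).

  after g: (1 6 4)(2 5 3 7)
  after r': (2 6 7)
  after g': (1 4 6 3 5 2)
  after r': (1 7 3 6 5 2 4)

g r' g' r'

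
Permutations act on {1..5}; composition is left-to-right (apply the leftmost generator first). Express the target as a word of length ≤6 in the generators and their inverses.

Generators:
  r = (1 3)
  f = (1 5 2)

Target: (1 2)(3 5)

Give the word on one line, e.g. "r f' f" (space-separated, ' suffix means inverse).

  after r': (1 3)
  after f: (1 3 5 2)
  after f: (1 3 2 5)
  after r': (2 5 3)
  after f': (1 2)(3 5)

r' f f r' f'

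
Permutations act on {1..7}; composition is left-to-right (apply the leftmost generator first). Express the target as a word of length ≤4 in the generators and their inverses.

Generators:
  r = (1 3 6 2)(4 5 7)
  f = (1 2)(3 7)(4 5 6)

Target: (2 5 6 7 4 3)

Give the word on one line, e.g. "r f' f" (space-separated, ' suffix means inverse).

r' f'

  after r': (1 2 6 3)(4 7 5)
  after f': (2 5 6 7 4 3)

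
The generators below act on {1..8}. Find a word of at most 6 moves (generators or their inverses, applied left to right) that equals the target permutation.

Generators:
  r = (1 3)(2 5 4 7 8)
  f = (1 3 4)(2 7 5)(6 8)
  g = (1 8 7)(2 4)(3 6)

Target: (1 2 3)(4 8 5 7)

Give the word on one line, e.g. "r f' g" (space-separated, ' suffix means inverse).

g r r g' r'

  after g: (1 8 7)(2 4)(3 6)
  after r: (1 2 7 3 6)(4 5)
  after r: (1 5 7)(2 8)(3 6)
  after g': (1 5 8 4 2)
  after r': (1 2 3)(4 8 5 7)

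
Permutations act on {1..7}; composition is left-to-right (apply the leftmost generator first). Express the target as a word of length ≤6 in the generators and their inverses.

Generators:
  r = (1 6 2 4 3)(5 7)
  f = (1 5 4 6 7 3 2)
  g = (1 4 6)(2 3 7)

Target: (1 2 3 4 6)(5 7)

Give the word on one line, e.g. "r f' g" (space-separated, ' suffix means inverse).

f r f g'

  after f: (1 5 4 6 7 3 2)
  after r: (1 7)(2 6 5 3 4)
  after f: (1 3 6 4)(2 7 5)
  after g': (1 2 3 4 6)(5 7)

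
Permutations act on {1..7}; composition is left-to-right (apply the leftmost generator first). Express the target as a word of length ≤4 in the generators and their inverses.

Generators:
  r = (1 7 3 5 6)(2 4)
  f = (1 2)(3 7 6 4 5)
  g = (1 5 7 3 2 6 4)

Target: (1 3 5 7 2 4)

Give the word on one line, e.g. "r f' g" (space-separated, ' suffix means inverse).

f g'

  after f: (1 2)(3 7 6 4 5)
  after g': (1 3 5 7 2 4)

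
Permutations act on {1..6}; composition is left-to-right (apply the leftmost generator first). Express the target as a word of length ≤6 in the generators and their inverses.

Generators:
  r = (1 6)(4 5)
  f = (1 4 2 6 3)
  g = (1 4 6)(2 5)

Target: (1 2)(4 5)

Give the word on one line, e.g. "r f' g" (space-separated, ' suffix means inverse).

g r' g r'

  after g: (1 4 6)(2 5)
  after r': (1 5 2 4)
  after g: (1 2 6)
  after r': (1 2)(4 5)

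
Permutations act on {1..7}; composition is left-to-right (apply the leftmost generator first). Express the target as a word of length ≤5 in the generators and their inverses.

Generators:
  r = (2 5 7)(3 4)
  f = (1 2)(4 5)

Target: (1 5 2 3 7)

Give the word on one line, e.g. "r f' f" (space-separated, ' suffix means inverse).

  after r: (2 5 7)(3 4)
  after f': (1 2 4 3 5 7)
  after r: (1 5 2 3 7)

r f' r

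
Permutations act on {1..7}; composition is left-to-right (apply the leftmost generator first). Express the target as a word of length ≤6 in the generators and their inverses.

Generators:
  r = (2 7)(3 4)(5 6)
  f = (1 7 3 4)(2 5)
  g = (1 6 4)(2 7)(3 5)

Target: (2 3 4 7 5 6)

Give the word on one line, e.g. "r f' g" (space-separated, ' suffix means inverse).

g' r' f g

  after g': (1 4 6)(2 7)(3 5)
  after r': (1 3 6)(4 5)
  after f: (1 4 2 5)(3 6 7)
  after g: (2 3 4 7 5 6)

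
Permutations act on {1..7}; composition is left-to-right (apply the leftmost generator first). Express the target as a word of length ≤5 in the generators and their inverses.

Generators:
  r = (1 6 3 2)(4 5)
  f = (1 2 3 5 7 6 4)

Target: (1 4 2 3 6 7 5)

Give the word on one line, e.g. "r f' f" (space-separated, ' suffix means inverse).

  after f': (1 4 6 7 5 3 2)
  after r': (1 5 6 7 4)
  after r': (1 4 2 3 6 7 5)

f' r' r'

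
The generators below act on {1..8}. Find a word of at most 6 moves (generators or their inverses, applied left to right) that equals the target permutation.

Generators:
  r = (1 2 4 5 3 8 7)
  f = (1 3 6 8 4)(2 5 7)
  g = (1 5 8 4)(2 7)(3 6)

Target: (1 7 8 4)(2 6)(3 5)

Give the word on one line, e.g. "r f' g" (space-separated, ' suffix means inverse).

g r f f r

  after g: (1 5 8 4)(2 7)(3 6)
  after r: (1 3 6 8 5 7 4 2)
  after f: (1 6 4 5 2 3 8 7)
  after f: (1 8 2 6)(3 4 7)
  after r: (1 7 8 4)(2 6)(3 5)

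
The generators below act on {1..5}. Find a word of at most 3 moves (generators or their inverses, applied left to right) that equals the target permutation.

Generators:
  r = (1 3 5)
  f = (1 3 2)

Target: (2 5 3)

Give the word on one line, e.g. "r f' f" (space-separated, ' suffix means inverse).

  after r': (1 5 3)
  after f': (1 5)(2 3)
  after r: (2 5 3)

r' f' r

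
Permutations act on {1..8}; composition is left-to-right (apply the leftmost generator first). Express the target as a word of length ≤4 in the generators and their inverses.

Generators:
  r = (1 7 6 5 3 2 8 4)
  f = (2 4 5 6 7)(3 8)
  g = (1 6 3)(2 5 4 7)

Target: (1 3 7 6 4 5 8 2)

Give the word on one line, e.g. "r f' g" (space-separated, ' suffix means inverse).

  after g: (1 6 3)(2 5 4 7)
  after f': (1 5 2 4 6 8 3)
  after r: (1 3 7 6 4 5 8 2)

g f' r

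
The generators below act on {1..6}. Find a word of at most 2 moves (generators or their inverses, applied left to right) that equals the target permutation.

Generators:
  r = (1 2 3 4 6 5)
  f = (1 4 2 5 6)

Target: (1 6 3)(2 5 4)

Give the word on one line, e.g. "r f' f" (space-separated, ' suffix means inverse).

  after r': (1 5 6 4 3 2)
  after r': (1 6 3)(2 5 4)

r' r'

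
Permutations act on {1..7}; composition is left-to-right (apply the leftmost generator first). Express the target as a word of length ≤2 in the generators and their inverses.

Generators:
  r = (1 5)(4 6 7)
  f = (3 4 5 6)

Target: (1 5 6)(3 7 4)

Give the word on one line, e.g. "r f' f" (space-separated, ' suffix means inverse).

f' r

  after f': (3 6 5 4)
  after r: (1 5 6)(3 7 4)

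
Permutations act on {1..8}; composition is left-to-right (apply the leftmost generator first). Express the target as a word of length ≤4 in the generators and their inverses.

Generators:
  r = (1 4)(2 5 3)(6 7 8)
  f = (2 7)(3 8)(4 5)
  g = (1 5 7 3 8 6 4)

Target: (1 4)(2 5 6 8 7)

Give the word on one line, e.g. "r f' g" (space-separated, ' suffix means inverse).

f' g'

  after f': (2 7)(3 8)(4 5)
  after g': (1 4)(2 5 6 8 7)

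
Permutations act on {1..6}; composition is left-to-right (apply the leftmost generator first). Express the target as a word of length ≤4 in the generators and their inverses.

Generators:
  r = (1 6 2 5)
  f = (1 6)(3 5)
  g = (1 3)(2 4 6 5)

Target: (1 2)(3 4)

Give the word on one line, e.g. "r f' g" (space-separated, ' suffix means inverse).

f' g' g' f'

  after f': (1 6)(3 5)
  after g': (1 4 2 5)(3 6)
  after g': (1 2 6)(3 4 5)
  after f': (1 2)(3 4)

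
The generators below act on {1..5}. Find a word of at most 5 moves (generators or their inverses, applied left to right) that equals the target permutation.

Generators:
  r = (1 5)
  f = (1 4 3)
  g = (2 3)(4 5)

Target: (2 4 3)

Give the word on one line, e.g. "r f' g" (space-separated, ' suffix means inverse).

g' r' f' r

  after g': (2 3)(4 5)
  after r': (1 5 4)(2 3)
  after f': (1 5)(2 4 3)
  after r: (2 4 3)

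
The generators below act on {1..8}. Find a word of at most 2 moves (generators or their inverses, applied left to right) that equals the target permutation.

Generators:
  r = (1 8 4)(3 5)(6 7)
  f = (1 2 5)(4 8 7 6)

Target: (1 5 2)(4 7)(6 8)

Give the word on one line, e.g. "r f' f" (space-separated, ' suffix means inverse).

f f

  after f: (1 2 5)(4 8 7 6)
  after f: (1 5 2)(4 7)(6 8)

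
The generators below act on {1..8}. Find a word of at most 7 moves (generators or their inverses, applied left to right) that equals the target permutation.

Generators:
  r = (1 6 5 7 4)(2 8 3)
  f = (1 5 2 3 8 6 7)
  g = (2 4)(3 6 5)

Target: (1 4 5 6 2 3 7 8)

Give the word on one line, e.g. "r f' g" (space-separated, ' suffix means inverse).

f f r' f' g

  after f: (1 5 2 3 8 6 7)
  after f: (1 2 8 7 5 3 6)
  after r': (1 3)(4 7 6)(5 8)
  after f': (1 2 5 3 7 8)(4 6)
  after g: (1 4 5 6 2 3 7 8)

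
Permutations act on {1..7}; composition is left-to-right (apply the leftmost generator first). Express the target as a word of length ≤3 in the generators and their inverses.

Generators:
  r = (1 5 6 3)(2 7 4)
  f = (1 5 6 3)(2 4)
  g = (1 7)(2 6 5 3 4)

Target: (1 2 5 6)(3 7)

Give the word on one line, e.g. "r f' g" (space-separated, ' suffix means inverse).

g r'

  after g: (1 7)(2 6 5 3 4)
  after r': (1 2 5 6)(3 7)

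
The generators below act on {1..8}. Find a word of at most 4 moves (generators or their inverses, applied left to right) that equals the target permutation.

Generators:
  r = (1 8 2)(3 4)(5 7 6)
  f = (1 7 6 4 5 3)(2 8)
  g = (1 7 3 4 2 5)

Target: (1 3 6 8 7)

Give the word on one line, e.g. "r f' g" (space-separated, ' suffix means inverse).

r r g' r

  after r: (1 8 2)(3 4)(5 7 6)
  after r: (1 2 8)(5 6 7)
  after g': (1 4 3 7 2 8 5 6)
  after r: (1 3 6 8 7)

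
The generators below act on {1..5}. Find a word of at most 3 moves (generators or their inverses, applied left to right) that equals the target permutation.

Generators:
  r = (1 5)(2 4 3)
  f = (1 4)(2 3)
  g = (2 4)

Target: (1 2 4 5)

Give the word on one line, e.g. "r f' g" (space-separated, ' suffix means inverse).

f r'

  after f: (1 4)(2 3)
  after r': (1 2 4 5)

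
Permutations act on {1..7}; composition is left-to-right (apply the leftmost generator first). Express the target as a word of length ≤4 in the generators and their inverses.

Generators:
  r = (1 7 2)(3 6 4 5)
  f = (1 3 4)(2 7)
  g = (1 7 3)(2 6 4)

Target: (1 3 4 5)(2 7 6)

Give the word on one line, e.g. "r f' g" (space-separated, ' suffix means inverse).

  after r: (1 7 2)(3 6 4 5)
  after g': (2 3)(4 5 7)
  after g': (1 3 4 5)(2 7 6)

r g' g'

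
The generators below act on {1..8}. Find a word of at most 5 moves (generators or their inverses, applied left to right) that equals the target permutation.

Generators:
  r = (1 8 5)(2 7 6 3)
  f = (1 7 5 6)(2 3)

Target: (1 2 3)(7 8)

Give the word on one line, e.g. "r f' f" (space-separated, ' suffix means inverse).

f' r f'

  after f': (1 6 5 7)(2 3)
  after r: (1 3 7 8 5 6)
  after f': (1 2 3)(7 8)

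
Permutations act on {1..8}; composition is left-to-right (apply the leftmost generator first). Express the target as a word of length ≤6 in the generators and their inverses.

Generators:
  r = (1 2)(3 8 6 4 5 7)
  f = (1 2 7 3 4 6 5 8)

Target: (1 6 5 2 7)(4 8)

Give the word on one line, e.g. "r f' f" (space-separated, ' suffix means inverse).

  after r: (1 2)(3 8 6 4 5 7)
  after f: (1 7 4 8 5 3)
  after r: (1 3 2)(4 6)(5 8 7)
  after f: (1 4 5)(3 7 8)
  after f: (1 6 5 2 7)(4 8)

r f r f f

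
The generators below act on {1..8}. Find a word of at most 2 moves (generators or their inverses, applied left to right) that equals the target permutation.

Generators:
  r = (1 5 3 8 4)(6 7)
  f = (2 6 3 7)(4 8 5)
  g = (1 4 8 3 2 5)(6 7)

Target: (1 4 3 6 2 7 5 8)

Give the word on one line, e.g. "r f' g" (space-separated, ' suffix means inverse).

  after f: (2 6 3 7)(4 8 5)
  after g: (1 4 3 6 2 7 5 8)

f g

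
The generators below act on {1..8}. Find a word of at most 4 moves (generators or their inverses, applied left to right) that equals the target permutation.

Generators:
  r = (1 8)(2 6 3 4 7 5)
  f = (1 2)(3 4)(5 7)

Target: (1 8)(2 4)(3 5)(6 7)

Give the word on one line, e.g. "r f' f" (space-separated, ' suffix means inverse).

  after r': (1 8)(2 5 7 4 3 6)
  after r': (2 7 3)(4 6 5)
  after r': (1 8)(2 4)(3 5)(6 7)

r' r' r'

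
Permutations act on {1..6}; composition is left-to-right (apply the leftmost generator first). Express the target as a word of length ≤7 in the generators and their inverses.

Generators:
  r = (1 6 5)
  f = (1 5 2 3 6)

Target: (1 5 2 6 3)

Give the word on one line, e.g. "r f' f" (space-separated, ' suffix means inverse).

  after f': (1 6 3 2 5)
  after r': (2 6 3)
  after f': (1 6 2 3 5)
  after r': (2 3 6)
  after f: (1 5 2 6 3)

f' r' f' r' f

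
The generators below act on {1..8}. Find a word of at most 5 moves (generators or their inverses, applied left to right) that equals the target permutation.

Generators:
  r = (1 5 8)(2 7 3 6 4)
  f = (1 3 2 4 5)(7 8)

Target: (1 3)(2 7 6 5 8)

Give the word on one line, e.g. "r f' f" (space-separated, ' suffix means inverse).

r' f' r

  after r': (1 8 5)(2 4 6 3 7)
  after f': (1 7 3 8 4 6)
  after r: (1 3)(2 7 6 5 8)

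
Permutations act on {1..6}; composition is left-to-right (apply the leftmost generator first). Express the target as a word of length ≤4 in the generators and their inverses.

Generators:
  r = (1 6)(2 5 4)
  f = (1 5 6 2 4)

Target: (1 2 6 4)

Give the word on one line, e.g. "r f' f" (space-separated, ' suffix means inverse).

r' r' f' r

  after r': (1 6)(2 4 5)
  after r': (2 5 4)
  after f': (1 4 6 5 2)
  after r: (1 2 6 4)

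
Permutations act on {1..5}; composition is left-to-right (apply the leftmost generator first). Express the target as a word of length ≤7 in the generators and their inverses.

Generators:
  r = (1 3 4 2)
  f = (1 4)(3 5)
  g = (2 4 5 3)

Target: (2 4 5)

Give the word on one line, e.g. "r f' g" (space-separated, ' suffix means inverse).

  after r: (1 3 4 2)
  after f': (1 5 3)(2 4)
  after g: (1 3)(2 5)
  after r': (2 5 4 3)
  after g': (2 4 5)

r f' g r' g'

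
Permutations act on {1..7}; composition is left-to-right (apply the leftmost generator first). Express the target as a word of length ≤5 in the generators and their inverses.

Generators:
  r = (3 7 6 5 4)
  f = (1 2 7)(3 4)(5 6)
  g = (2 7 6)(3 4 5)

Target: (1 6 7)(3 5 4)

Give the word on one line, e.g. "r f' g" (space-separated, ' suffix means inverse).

  after f': (1 7 2)(3 4)(5 6)
  after f': (1 2 7)
  after g': (1 6 7)(3 5 4)

f' f' g'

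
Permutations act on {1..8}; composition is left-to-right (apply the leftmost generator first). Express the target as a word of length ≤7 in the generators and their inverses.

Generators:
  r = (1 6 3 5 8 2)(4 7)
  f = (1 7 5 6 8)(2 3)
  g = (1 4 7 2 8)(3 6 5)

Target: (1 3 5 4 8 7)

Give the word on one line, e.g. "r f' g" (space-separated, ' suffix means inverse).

  after g': (1 8 2 7 4)(3 5 6)
  after r: (1 2 4 6 5 3 8)
  after f: (1 3)(2 4 8 7 5)
  after g': (1 5 7 6 3 8 4 2)
  after r': (1 3 5 4 8 7)

g' r f g' r'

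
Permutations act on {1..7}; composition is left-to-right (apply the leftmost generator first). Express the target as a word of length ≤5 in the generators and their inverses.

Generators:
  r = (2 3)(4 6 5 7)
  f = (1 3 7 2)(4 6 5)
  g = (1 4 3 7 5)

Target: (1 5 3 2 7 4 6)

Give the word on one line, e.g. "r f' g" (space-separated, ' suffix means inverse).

f' f' g

  after f': (1 2 7 3)(4 5 6)
  after f': (1 7)(2 3)(4 6 5)
  after g: (1 5 3 2 7 4 6)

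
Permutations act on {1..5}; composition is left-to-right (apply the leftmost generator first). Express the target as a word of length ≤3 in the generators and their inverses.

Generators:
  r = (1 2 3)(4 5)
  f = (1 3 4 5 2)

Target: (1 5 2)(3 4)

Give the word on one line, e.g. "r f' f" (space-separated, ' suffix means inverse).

f r' f'

  after f: (1 3 4 5 2)
  after r': (1 2 3 5)
  after f': (1 5 2)(3 4)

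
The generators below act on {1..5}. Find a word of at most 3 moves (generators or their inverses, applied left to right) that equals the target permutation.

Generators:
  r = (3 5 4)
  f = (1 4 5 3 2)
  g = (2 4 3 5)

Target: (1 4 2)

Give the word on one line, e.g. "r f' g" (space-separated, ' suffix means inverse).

r f

  after r: (3 5 4)
  after f: (1 4 2)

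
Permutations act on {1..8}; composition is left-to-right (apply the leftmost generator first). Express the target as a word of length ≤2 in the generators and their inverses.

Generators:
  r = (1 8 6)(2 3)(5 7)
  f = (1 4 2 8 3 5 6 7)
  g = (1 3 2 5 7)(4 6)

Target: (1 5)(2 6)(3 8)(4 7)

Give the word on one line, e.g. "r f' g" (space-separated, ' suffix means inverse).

f' g'

  after f': (1 7 6 5 3 8 2 4)
  after g': (1 5)(2 6)(3 8)(4 7)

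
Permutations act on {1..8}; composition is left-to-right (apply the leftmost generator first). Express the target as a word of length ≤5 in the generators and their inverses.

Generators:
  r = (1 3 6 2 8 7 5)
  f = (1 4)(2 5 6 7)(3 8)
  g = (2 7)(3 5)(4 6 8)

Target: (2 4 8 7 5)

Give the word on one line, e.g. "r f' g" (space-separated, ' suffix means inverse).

  after g: (2 7)(3 5)(4 6 8)
  after f': (1 4 5 8)(2 6 3)
  after r': (1 4 7 8 5 2 3 6)
  after f': (2 8)(3 5 7)(4 6)
  after g: (2 4 8 7 5)

g f' r' f' g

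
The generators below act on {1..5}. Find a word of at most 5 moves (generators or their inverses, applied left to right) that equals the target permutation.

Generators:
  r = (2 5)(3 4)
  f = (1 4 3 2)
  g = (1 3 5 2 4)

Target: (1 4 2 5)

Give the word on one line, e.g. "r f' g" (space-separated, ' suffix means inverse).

  after g': (1 4 2 5 3)
  after f': (2 5 4 3)
  after g: (1 3 4 5)
  after r': (1 4 2 5)

g' f' g r'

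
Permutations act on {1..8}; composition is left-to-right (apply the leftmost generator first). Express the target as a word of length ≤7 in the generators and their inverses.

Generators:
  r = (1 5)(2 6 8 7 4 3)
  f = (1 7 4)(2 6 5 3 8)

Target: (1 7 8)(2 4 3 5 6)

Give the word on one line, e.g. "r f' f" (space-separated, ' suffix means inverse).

r f r' f f

  after r: (1 5)(2 6 8 7 4 3)
  after f: (1 3 6 2 5 7)(4 8)
  after r': (1 4 6 3 2)(5 8 7)
  after f: (2 7 3 6 8 4 5)
  after f: (1 7 8)(2 4 3 5 6)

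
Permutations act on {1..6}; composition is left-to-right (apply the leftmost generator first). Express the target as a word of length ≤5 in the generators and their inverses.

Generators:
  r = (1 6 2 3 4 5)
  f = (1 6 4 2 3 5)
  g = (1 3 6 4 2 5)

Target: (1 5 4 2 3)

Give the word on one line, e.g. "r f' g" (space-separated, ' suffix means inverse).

  after f': (1 5 3 2 4 6)
  after g': (1 2 6 5)(3 4)
  after r: (1 3 5 6)
  after f: (1 5 4 2 3)

f' g' r f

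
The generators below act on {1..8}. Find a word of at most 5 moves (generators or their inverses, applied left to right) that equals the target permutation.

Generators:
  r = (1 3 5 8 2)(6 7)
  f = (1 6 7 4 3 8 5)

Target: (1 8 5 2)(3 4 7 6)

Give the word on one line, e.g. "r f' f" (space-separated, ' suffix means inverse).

  after f': (1 5 8 3 4 7 6)
  after r': (1 3 4 6 2 8)
  after r': (2 5 3 4 7 6 8)
  after r': (1 2 3 4 6 5)
  after r': (1 8 5 2)(3 4 7 6)

f' r' r' r' r'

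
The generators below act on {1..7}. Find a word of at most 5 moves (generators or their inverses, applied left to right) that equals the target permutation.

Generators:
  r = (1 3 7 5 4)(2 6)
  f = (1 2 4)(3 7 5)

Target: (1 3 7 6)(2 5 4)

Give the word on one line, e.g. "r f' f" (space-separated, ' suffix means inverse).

r r f' r f'

  after r: (1 3 7 5 4)(2 6)
  after r: (1 7 4 3 5)
  after f': (1 3 7 2)(4 5)
  after r: (1 7 6 2 3 5)
  after f': (1 3 7 6)(2 5 4)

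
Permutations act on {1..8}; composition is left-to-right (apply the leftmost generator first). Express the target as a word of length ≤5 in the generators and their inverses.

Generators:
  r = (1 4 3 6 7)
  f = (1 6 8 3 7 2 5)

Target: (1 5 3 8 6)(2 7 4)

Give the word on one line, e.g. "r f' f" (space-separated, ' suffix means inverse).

f r f f r

  after f: (1 6 8 3 7 2 5)
  after r: (1 7 2 5 4 3)(6 8)
  after f: (1 2)(3 6)(4 7 5)
  after f: (1 5 4 2 6 7)(3 8)
  after r: (1 5 3 8 6)(2 7 4)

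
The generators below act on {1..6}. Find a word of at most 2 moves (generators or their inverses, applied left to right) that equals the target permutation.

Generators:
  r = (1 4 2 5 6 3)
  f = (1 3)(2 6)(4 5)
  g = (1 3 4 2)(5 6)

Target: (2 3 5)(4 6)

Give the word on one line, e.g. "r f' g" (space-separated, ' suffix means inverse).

g f

  after g: (1 3 4 2)(5 6)
  after f: (2 3 5)(4 6)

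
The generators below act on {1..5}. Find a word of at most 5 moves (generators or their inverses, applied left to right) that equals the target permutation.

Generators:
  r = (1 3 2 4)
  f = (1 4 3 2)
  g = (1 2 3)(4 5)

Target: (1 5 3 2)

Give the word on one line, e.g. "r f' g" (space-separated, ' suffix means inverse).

g' f' g'

  after g': (1 3 2)(4 5)
  after f': (1 4 5)
  after g': (1 5 3 2)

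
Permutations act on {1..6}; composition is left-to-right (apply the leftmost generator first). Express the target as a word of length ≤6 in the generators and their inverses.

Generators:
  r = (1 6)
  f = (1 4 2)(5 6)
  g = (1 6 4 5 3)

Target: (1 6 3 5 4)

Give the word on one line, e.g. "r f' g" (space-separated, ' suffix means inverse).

  after g: (1 6 4 5 3)
  after r: (3 6 4 5)
  after g: (1 6 5)(3 4)
  after r: (3 4)(5 6)
  after g: (1 6 3 5 4)

g r g r g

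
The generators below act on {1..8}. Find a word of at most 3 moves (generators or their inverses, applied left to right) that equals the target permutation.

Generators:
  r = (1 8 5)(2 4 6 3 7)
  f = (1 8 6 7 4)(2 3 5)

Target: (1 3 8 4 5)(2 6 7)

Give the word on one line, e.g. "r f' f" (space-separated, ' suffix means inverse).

  after r': (1 5 8)(2 7 3 6 4)
  after f': (1 3 8 4 5)(2 6 7)

r' f'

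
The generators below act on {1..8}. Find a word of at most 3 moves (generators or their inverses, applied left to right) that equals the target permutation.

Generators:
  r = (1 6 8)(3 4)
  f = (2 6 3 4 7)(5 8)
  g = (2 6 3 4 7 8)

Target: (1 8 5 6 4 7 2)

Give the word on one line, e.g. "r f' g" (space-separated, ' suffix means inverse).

f r'

  after f: (2 6 3 4 7)(5 8)
  after r': (1 8 5 6 4 7 2)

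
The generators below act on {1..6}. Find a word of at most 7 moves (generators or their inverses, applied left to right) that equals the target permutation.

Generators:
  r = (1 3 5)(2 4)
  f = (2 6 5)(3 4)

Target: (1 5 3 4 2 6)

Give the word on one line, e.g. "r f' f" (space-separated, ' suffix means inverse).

  after f': (2 5 6)(3 4)
  after r: (1 3 2)(4 5 6)
  after f': (1 4 6 3 5 2)
  after r': (1 2 5 4 6)
  after f': (1 5 3 4 2 6)

f' r f' r' f'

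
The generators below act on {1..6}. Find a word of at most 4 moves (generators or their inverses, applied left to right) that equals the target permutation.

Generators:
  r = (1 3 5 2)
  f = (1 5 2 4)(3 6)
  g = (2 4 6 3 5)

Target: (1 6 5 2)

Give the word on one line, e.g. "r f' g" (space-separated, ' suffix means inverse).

f r' f

  after f: (1 5 2 4)(3 6)
  after r': (1 3 6)(2 4)
  after f: (1 6 5 2)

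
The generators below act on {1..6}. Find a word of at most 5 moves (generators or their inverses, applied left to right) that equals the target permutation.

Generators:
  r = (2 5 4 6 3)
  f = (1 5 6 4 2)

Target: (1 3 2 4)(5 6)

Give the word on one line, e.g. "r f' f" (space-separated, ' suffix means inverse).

f f r

  after f: (1 5 6 4 2)
  after f: (1 6 2 5 4)
  after r: (1 3 2 4)(5 6)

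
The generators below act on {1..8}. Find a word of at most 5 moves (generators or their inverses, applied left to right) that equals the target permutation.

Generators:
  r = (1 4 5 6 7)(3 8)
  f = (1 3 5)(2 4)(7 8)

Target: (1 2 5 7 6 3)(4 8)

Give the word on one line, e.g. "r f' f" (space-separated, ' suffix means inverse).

r f' r

  after r: (1 4 5 6 7)(3 8)
  after f': (1 2 4 3 7 5 6 8)
  after r: (1 2 5 7 6 3)(4 8)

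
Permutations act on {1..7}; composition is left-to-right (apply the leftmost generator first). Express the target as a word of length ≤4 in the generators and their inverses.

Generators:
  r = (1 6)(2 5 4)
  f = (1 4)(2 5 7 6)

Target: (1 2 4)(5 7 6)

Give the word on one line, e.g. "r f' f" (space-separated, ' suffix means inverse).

f r' r'

  after f: (1 4)(2 5 7 6)
  after r': (1 5 7)(4 6)
  after r': (1 2 4)(5 7 6)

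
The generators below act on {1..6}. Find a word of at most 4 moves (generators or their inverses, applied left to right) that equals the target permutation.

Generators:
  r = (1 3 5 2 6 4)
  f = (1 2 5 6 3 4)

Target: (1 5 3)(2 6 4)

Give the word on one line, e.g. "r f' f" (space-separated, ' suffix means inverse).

  after f: (1 2 5 6 3 4)
  after f: (1 5 3)(2 6 4)

f f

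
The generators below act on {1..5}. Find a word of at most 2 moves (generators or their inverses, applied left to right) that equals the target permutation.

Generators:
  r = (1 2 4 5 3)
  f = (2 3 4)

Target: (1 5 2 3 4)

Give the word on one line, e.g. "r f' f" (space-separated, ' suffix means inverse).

  after r': (1 3 5 4 2)
  after r': (1 5 2 3 4)

r' r'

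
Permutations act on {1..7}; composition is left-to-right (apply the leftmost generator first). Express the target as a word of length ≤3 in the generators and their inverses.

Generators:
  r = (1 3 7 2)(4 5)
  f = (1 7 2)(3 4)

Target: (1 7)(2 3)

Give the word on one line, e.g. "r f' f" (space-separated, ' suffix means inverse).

r r

  after r: (1 3 7 2)(4 5)
  after r: (1 7)(2 3)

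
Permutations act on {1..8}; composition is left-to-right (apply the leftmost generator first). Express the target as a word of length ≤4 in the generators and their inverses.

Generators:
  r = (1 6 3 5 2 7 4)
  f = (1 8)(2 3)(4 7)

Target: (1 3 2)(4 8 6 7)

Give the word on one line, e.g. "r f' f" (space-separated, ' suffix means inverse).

  after r: (1 6 3 5 2 7 4)
  after f': (1 6 2 4 8)(3 5)
  after r: (1 3 2)(4 8 6 7)

r f' r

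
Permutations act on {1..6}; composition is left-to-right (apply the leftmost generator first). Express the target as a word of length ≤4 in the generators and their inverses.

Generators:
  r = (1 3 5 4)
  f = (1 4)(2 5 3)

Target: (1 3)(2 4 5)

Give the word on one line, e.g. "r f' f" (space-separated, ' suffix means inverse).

r' f r

  after r': (1 4 5 3)
  after f: (2 5)(3 4)
  after r: (1 3)(2 4 5)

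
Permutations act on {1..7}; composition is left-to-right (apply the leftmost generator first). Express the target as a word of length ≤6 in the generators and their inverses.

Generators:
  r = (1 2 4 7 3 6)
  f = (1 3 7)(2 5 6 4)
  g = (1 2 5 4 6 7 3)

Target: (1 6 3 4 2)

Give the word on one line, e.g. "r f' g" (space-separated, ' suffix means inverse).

r g' f' g'

  after r: (1 2 4 7 3 6)
  after g': (2 5)(3 4 6)
  after f': (1 7 3 6)(4 5)
  after g': (1 6 3 4 2)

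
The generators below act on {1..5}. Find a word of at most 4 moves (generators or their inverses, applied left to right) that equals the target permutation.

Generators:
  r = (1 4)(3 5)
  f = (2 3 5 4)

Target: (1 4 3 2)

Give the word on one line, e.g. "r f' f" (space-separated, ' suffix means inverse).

  after f': (2 4 5 3)
  after r: (1 4 3 2)

f' r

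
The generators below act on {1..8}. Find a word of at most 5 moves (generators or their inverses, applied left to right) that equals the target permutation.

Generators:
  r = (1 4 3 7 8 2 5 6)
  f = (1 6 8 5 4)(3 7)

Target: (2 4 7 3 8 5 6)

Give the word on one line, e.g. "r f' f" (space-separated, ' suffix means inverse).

  after r: (1 4 3 7 8 2 5 6)
  after f: (2 4 7 5 8)
  after f: (1 6 8 2)(3 7 4)
  after r: (2 4 7 3 8 5 6)

r f f r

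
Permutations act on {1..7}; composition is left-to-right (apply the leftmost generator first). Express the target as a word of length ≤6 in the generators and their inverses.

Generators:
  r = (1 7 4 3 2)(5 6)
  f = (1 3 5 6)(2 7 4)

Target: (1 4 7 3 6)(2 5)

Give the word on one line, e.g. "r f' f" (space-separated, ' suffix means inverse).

  after r: (1 7 4 3 2)(5 6)
  after f': (1 2 6 3 4)
  after r: (2 5 6)(4 7)
  after f: (1 3 5)(2 6 7)
  after r': (1 4 7 3 6)(2 5)

r f' r f r'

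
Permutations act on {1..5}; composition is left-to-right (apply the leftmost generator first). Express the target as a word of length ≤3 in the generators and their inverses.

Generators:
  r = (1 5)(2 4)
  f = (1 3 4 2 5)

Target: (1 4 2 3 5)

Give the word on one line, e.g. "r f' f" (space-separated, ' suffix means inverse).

  after f: (1 3 4 2 5)
  after r': (1 3 2)
  after f: (1 4 2 3 5)

f r' f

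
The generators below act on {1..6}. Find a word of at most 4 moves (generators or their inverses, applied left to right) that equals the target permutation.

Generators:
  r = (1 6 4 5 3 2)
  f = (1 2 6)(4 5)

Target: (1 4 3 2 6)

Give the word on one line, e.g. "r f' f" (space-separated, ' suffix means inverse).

f' r

  after f': (1 6 2)(4 5)
  after r: (1 4 3 2 6)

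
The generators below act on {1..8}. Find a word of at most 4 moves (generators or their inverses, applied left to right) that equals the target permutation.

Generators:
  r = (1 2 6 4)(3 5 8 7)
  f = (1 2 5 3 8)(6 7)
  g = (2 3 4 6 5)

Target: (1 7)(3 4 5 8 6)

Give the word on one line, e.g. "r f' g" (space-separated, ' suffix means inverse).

  after f': (1 8 3 5 2)(6 7)
  after g': (1 8 2)(3 6 7 4)
  after r: (1 7)(3 4 5 8 6)

f' g' r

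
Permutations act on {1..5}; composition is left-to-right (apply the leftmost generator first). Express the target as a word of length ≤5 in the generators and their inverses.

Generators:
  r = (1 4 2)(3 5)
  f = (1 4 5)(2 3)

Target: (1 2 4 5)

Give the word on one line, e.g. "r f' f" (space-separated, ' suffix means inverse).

  after f': (1 5 4)(2 3)
  after r': (1 3 4 2 5)
  after r': (1 5 2 3)
  after r': (1 3 2 5 4)
  after f': (1 2 4 5)

f' r' r' r' f'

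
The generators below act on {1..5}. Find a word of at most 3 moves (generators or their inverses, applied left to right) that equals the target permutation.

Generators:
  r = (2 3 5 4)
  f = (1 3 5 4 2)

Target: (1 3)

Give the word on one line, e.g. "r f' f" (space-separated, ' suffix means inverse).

r' f

  after r': (2 4 5 3)
  after f: (1 3)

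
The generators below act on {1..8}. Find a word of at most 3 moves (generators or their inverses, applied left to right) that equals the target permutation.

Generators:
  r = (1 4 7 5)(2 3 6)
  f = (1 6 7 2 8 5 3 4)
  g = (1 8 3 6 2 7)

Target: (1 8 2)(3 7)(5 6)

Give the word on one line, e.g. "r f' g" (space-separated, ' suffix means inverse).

r' f'

  after r': (1 5 7 4)(2 6 3)
  after f': (1 8 2)(3 7)(5 6)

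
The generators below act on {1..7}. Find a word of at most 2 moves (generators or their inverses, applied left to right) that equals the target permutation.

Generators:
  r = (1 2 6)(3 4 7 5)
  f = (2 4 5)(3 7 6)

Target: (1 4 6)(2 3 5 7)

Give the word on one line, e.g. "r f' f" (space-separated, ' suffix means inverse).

  after r: (1 2 6)(3 4 7 5)
  after f: (1 4 6)(2 3 5 7)

r f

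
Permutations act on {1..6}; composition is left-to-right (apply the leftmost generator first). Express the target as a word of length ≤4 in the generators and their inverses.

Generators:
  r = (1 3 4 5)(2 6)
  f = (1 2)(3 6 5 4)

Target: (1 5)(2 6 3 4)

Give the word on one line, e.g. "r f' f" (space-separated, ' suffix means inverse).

  after f': (1 2)(3 4 5 6)
  after f': (3 5)(4 6)
  after r': (1 5)(2 6 3 4)

f' f' r'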